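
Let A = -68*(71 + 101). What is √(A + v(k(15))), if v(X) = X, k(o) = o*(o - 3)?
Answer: 2*I*√2879 ≈ 107.31*I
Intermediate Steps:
k(o) = o*(-3 + o)
A = -11696 (A = -68*172 = -11696)
√(A + v(k(15))) = √(-11696 + 15*(-3 + 15)) = √(-11696 + 15*12) = √(-11696 + 180) = √(-11516) = 2*I*√2879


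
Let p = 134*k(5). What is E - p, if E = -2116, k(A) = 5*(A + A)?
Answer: -8816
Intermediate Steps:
k(A) = 10*A (k(A) = 5*(2*A) = 10*A)
p = 6700 (p = 134*(10*5) = 134*50 = 6700)
E - p = -2116 - 1*6700 = -2116 - 6700 = -8816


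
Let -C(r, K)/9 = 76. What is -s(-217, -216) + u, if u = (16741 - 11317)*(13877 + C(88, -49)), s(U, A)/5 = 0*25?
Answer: 71558832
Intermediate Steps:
C(r, K) = -684 (C(r, K) = -9*76 = -684)
s(U, A) = 0 (s(U, A) = 5*(0*25) = 5*0 = 0)
u = 71558832 (u = (16741 - 11317)*(13877 - 684) = 5424*13193 = 71558832)
-s(-217, -216) + u = -1*0 + 71558832 = 0 + 71558832 = 71558832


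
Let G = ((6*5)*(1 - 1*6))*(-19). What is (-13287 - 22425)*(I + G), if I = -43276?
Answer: 1443693312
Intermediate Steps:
G = 2850 (G = (30*(1 - 6))*(-19) = (30*(-5))*(-19) = -150*(-19) = 2850)
(-13287 - 22425)*(I + G) = (-13287 - 22425)*(-43276 + 2850) = -35712*(-40426) = 1443693312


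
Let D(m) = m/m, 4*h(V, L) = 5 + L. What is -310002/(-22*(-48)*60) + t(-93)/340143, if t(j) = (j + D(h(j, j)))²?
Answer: -529842077/108845760 ≈ -4.8678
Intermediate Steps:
h(V, L) = 5/4 + L/4 (h(V, L) = (5 + L)/4 = 5/4 + L/4)
D(m) = 1
t(j) = (1 + j)² (t(j) = (j + 1)² = (1 + j)²)
-310002/(-22*(-48)*60) + t(-93)/340143 = -310002/(-22*(-48)*60) + (1 - 93)²/340143 = -310002/(1056*60) + (-92)²*(1/340143) = -310002/63360 + 8464*(1/340143) = -310002*1/63360 + 8464/340143 = -4697/960 + 8464/340143 = -529842077/108845760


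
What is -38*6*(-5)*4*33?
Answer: 150480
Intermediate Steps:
-38*6*(-5)*4*33 = -(-1140)*4*33 = -38*(-120)*33 = 4560*33 = 150480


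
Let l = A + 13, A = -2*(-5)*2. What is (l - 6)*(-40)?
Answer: -1080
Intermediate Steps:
A = 20 (A = 10*2 = 20)
l = 33 (l = 20 + 13 = 33)
(l - 6)*(-40) = (33 - 6)*(-40) = 27*(-40) = -1080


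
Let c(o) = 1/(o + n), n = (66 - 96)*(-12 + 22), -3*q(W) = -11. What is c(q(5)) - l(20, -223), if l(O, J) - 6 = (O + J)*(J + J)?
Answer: -80493619/889 ≈ -90544.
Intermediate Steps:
q(W) = 11/3 (q(W) = -⅓*(-11) = 11/3)
l(O, J) = 6 + 2*J*(J + O) (l(O, J) = 6 + (O + J)*(J + J) = 6 + (J + O)*(2*J) = 6 + 2*J*(J + O))
n = -300 (n = -30*10 = -300)
c(o) = 1/(-300 + o) (c(o) = 1/(o - 300) = 1/(-300 + o))
c(q(5)) - l(20, -223) = 1/(-300 + 11/3) - (6 + 2*(-223)² + 2*(-223)*20) = 1/(-889/3) - (6 + 2*49729 - 8920) = -3/889 - (6 + 99458 - 8920) = -3/889 - 1*90544 = -3/889 - 90544 = -80493619/889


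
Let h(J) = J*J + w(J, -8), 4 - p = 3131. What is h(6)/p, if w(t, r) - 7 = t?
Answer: -49/3127 ≈ -0.015670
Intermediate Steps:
p = -3127 (p = 4 - 1*3131 = 4 - 3131 = -3127)
w(t, r) = 7 + t
h(J) = 7 + J + J**2 (h(J) = J*J + (7 + J) = J**2 + (7 + J) = 7 + J + J**2)
h(6)/p = (7 + 6 + 6**2)/(-3127) = (7 + 6 + 36)*(-1/3127) = 49*(-1/3127) = -49/3127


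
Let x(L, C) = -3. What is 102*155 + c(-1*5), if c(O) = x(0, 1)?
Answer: 15807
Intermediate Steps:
c(O) = -3
102*155 + c(-1*5) = 102*155 - 3 = 15810 - 3 = 15807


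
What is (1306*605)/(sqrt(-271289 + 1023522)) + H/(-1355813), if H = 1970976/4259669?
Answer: -1970976/5775314605897 + 790130*sqrt(752233)/752233 ≈ 911.01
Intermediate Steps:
H = 1970976/4259669 (H = 1970976*(1/4259669) = 1970976/4259669 ≈ 0.46271)
(1306*605)/(sqrt(-271289 + 1023522)) + H/(-1355813) = (1306*605)/(sqrt(-271289 + 1023522)) + (1970976/4259669)/(-1355813) = 790130/(sqrt(752233)) + (1970976/4259669)*(-1/1355813) = 790130*(sqrt(752233)/752233) - 1970976/5775314605897 = 790130*sqrt(752233)/752233 - 1970976/5775314605897 = -1970976/5775314605897 + 790130*sqrt(752233)/752233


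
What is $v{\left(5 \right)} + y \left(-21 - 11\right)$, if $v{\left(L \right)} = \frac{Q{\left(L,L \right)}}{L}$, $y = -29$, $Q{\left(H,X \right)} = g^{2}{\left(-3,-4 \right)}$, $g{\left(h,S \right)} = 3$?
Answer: $\frac{4649}{5} \approx 929.8$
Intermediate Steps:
$Q{\left(H,X \right)} = 9$ ($Q{\left(H,X \right)} = 3^{2} = 9$)
$v{\left(L \right)} = \frac{9}{L}$
$v{\left(5 \right)} + y \left(-21 - 11\right) = \frac{9}{5} - 29 \left(-21 - 11\right) = 9 \cdot \frac{1}{5} - -928 = \frac{9}{5} + 928 = \frac{4649}{5}$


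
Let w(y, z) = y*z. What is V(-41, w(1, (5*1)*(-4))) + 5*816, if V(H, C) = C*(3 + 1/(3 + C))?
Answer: 68360/17 ≈ 4021.2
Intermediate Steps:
V(-41, w(1, (5*1)*(-4))) + 5*816 = (1*((5*1)*(-4)))*(10 + 3*(1*((5*1)*(-4))))/(3 + 1*((5*1)*(-4))) + 5*816 = (1*(5*(-4)))*(10 + 3*(1*(5*(-4))))/(3 + 1*(5*(-4))) + 4080 = (1*(-20))*(10 + 3*(1*(-20)))/(3 + 1*(-20)) + 4080 = -20*(10 + 3*(-20))/(3 - 20) + 4080 = -20*(10 - 60)/(-17) + 4080 = -20*(-1/17)*(-50) + 4080 = -1000/17 + 4080 = 68360/17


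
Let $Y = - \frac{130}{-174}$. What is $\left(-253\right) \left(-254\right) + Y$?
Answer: $\frac{5590859}{87} \approx 64263.0$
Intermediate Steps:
$Y = \frac{65}{87}$ ($Y = \left(-130\right) \left(- \frac{1}{174}\right) = \frac{65}{87} \approx 0.74713$)
$\left(-253\right) \left(-254\right) + Y = \left(-253\right) \left(-254\right) + \frac{65}{87} = 64262 + \frac{65}{87} = \frac{5590859}{87}$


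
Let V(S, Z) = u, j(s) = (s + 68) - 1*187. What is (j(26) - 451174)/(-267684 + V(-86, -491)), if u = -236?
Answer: 451267/267920 ≈ 1.6843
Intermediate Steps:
j(s) = -119 + s (j(s) = (68 + s) - 187 = -119 + s)
V(S, Z) = -236
(j(26) - 451174)/(-267684 + V(-86, -491)) = ((-119 + 26) - 451174)/(-267684 - 236) = (-93 - 451174)/(-267920) = -451267*(-1/267920) = 451267/267920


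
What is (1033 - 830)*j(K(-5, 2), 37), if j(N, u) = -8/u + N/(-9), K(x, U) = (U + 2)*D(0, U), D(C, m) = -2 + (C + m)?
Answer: -1624/37 ≈ -43.892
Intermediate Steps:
D(C, m) = -2 + C + m
K(x, U) = (-2 + U)*(2 + U) (K(x, U) = (U + 2)*(-2 + 0 + U) = (2 + U)*(-2 + U) = (-2 + U)*(2 + U))
j(N, u) = -8/u - N/9 (j(N, u) = -8/u + N*(-⅑) = -8/u - N/9)
(1033 - 830)*j(K(-5, 2), 37) = (1033 - 830)*(-8/37 - (-4 + 2²)/9) = 203*(-8*1/37 - (-4 + 4)/9) = 203*(-8/37 - ⅑*0) = 203*(-8/37 + 0) = 203*(-8/37) = -1624/37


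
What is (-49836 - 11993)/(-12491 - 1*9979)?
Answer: 61829/22470 ≈ 2.7516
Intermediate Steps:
(-49836 - 11993)/(-12491 - 1*9979) = -61829/(-12491 - 9979) = -61829/(-22470) = -61829*(-1/22470) = 61829/22470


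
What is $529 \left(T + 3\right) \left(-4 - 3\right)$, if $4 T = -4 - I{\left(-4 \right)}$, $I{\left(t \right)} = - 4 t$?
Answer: $7406$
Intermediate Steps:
$T = -5$ ($T = \frac{-4 - \left(-4\right) \left(-4\right)}{4} = \frac{-4 - 16}{4} = \frac{1}{4} \left(-20\right) = -5$)
$529 \left(T + 3\right) \left(-4 - 3\right) = 529 \left(-5 + 3\right) \left(-4 - 3\right) = 529 \left(\left(-2\right) \left(-7\right)\right) = 529 \cdot 14 = 7406$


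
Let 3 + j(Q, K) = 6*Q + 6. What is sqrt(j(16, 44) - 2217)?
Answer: I*sqrt(2118) ≈ 46.022*I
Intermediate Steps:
j(Q, K) = 3 + 6*Q (j(Q, K) = -3 + (6*Q + 6) = -3 + (6 + 6*Q) = 3 + 6*Q)
sqrt(j(16, 44) - 2217) = sqrt((3 + 6*16) - 2217) = sqrt((3 + 96) - 2217) = sqrt(99 - 2217) = sqrt(-2118) = I*sqrt(2118)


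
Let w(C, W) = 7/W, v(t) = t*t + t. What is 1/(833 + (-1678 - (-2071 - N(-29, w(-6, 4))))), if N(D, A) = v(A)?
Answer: 16/19693 ≈ 0.00081247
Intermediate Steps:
v(t) = t + t**2 (v(t) = t**2 + t = t + t**2)
N(D, A) = A*(1 + A)
1/(833 + (-1678 - (-2071 - N(-29, w(-6, 4))))) = 1/(833 + (-1678 - (-2071 - 7/4*(1 + 7/4)))) = 1/(833 + (-1678 - (-2071 - 7*(1/4)*(1 + 7*(1/4))))) = 1/(833 + (-1678 - (-2071 - 7*(1 + 7/4)/4))) = 1/(833 + (-1678 - (-2071 - 7*11/(4*4)))) = 1/(833 + (-1678 - (-2071 - 1*77/16))) = 1/(833 + (-1678 - (-2071 - 77/16))) = 1/(833 + (-1678 - 1*(-33213/16))) = 1/(833 + (-1678 + 33213/16)) = 1/(833 + 6365/16) = 1/(19693/16) = 16/19693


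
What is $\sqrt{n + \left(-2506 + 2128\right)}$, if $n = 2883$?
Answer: $\sqrt{2505} \approx 50.05$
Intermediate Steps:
$\sqrt{n + \left(-2506 + 2128\right)} = \sqrt{2883 + \left(-2506 + 2128\right)} = \sqrt{2883 - 378} = \sqrt{2505}$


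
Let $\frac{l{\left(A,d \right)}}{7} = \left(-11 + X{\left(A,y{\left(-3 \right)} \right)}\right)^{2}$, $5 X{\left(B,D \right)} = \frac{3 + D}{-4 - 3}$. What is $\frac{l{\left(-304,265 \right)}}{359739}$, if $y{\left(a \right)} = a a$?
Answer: $\frac{157609}{62954325} \approx 0.0025035$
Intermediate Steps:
$y{\left(a \right)} = a^{2}$
$X{\left(B,D \right)} = - \frac{3}{35} - \frac{D}{35}$ ($X{\left(B,D \right)} = \frac{\left(3 + D\right) \frac{1}{-4 - 3}}{5} = \frac{\left(3 + D\right) \frac{1}{-7}}{5} = \frac{\left(3 + D\right) \left(- \frac{1}{7}\right)}{5} = \frac{- \frac{3}{7} - \frac{D}{7}}{5} = - \frac{3}{35} - \frac{D}{35}$)
$l{\left(A,d \right)} = \frac{157609}{175}$ ($l{\left(A,d \right)} = 7 \left(-11 - \left(\frac{3}{35} + \frac{\left(-3\right)^{2}}{35}\right)\right)^{2} = 7 \left(-11 - \frac{12}{35}\right)^{2} = 7 \left(- \frac{397}{35}\right)^{2} = 7 \cdot \frac{157609}{1225} = \frac{157609}{175}$)
$\frac{l{\left(-304,265 \right)}}{359739} = \frac{157609}{175 \cdot 359739} = \frac{157609}{175} \cdot \frac{1}{359739} = \frac{157609}{62954325}$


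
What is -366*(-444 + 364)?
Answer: 29280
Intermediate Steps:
-366*(-444 + 364) = -366*(-80) = 29280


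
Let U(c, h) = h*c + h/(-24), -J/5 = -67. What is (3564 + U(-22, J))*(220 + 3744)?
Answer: -90853889/6 ≈ -1.5142e+7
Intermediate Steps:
J = 335 (J = -5*(-67) = 335)
U(c, h) = -h/24 + c*h (U(c, h) = c*h - h/24 = -h/24 + c*h)
(3564 + U(-22, J))*(220 + 3744) = (3564 + 335*(-1/24 - 22))*(220 + 3744) = (3564 + 335*(-529/24))*3964 = (3564 - 177215/24)*3964 = -91679/24*3964 = -90853889/6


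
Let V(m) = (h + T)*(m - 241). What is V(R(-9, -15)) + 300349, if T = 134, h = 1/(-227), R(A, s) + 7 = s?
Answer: 60179552/227 ≈ 2.6511e+5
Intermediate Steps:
R(A, s) = -7 + s
h = -1/227 ≈ -0.0044053
V(m) = -7330497/227 + 30417*m/227 (V(m) = (-1/227 + 134)*(m - 241) = 30417*(-241 + m)/227 = -7330497/227 + 30417*m/227)
V(R(-9, -15)) + 300349 = (-7330497/227 + 30417*(-7 - 15)/227) + 300349 = (-7330497/227 + (30417/227)*(-22)) + 300349 = (-7330497/227 - 669174/227) + 300349 = -7999671/227 + 300349 = 60179552/227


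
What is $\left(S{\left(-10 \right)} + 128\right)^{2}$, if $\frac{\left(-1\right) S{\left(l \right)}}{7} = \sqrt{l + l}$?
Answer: $15404 - 3584 i \sqrt{5} \approx 15404.0 - 8014.1 i$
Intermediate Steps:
$S{\left(l \right)} = - 7 \sqrt{2} \sqrt{l}$ ($S{\left(l \right)} = - 7 \sqrt{l + l} = - 7 \sqrt{2 l} = - 7 \sqrt{2} \sqrt{l}$)
$\left(S{\left(-10 \right)} + 128\right)^{2} = \left(- 7 \sqrt{2} \sqrt{-10} + 128\right)^{2} = \left(- 7 \sqrt{2} i \sqrt{10} + 128\right)^{2} = \left(- 14 i \sqrt{5} + 128\right)^{2} = \left(128 - 14 i \sqrt{5}\right)^{2}$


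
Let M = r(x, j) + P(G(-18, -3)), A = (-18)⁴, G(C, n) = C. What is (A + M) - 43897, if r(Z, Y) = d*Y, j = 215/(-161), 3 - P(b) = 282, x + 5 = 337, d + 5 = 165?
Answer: 9754400/161 ≈ 60586.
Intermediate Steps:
d = 160 (d = -5 + 165 = 160)
x = 332 (x = -5 + 337 = 332)
P(b) = -279 (P(b) = 3 - 1*282 = 3 - 282 = -279)
A = 104976
j = -215/161 (j = 215*(-1/161) = -215/161 ≈ -1.3354)
r(Z, Y) = 160*Y
M = -79319/161 (M = 160*(-215/161) - 279 = -34400/161 - 279 = -79319/161 ≈ -492.66)
(A + M) - 43897 = (104976 - 79319/161) - 43897 = 16821817/161 - 43897 = 9754400/161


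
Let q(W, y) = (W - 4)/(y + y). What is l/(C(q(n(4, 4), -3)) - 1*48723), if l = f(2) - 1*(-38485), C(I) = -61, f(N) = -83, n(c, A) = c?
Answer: -19201/24392 ≈ -0.78718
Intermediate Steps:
q(W, y) = (-4 + W)/(2*y) (q(W, y) = (-4 + W)/((2*y)) = (-4 + W)*(1/(2*y)) = (-4 + W)/(2*y))
l = 38402 (l = -83 - 1*(-38485) = -83 + 38485 = 38402)
l/(C(q(n(4, 4), -3)) - 1*48723) = 38402/(-61 - 1*48723) = 38402/(-61 - 48723) = 38402/(-48784) = 38402*(-1/48784) = -19201/24392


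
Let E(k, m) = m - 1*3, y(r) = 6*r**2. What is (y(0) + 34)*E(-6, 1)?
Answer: -68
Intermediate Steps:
E(k, m) = -3 + m (E(k, m) = m - 3 = -3 + m)
(y(0) + 34)*E(-6, 1) = (6*0**2 + 34)*(-3 + 1) = (6*0 + 34)*(-2) = (0 + 34)*(-2) = 34*(-2) = -68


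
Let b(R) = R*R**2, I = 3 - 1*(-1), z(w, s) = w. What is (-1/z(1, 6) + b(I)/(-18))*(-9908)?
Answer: 406228/9 ≈ 45136.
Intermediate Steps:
I = 4 (I = 3 + 1 = 4)
b(R) = R**3
(-1/z(1, 6) + b(I)/(-18))*(-9908) = (-1/1 + 4**3/(-18))*(-9908) = (-1*1 + 64*(-1/18))*(-9908) = (-1 - 32/9)*(-9908) = -41/9*(-9908) = 406228/9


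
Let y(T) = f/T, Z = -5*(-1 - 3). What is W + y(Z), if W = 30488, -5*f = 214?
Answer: 1524293/50 ≈ 30486.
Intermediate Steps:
f = -214/5 (f = -1/5*214 = -214/5 ≈ -42.800)
Z = 20 (Z = -5*(-4) = 20)
y(T) = -214/(5*T)
W + y(Z) = 30488 - 214/5/20 = 30488 - 214/5*1/20 = 30488 - 107/50 = 1524293/50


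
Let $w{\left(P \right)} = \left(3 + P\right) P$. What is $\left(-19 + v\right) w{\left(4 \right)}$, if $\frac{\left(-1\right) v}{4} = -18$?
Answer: $1484$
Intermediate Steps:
$v = 72$ ($v = \left(-4\right) \left(-18\right) = 72$)
$w{\left(P \right)} = P \left(3 + P\right)$
$\left(-19 + v\right) w{\left(4 \right)} = \left(-19 + 72\right) 4 \left(3 + 4\right) = 53 \cdot 4 \cdot 7 = 53 \cdot 28 = 1484$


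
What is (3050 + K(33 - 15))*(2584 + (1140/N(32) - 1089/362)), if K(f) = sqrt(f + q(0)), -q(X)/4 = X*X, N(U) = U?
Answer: 5778013025/724 + 11366583*sqrt(2)/1448 ≈ 7.9918e+6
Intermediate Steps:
q(X) = -4*X**2 (q(X) = -4*X*X = -4*X**2)
K(f) = sqrt(f) (K(f) = sqrt(f - 4*0**2) = sqrt(f - 4*0) = sqrt(f + 0) = sqrt(f))
(3050 + K(33 - 15))*(2584 + (1140/N(32) - 1089/362)) = (3050 + sqrt(33 - 15))*(2584 + (1140/32 - 1089/362)) = (3050 + sqrt(18))*(2584 + (1140*(1/32) - 1089*1/362)) = (3050 + 3*sqrt(2))*(2584 + (285/8 - 1089/362)) = (3050 + 3*sqrt(2))*(2584 + 47229/1448) = (3050 + 3*sqrt(2))*(3788861/1448) = 5778013025/724 + 11366583*sqrt(2)/1448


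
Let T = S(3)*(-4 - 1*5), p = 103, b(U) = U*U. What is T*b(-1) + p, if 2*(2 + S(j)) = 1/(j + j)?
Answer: 481/4 ≈ 120.25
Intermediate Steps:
b(U) = U²
S(j) = -2 + 1/(4*j) (S(j) = -2 + 1/(2*(j + j)) = -2 + 1/(2*((2*j))) = -2 + (1/(2*j))/2 = -2 + 1/(4*j))
T = 69/4 (T = (-2 + (¼)/3)*(-4 - 1*5) = (-2 + (¼)*(⅓))*(-4 - 5) = (-2 + 1/12)*(-9) = -23/12*(-9) = 69/4 ≈ 17.250)
T*b(-1) + p = (69/4)*(-1)² + 103 = (69/4)*1 + 103 = 69/4 + 103 = 481/4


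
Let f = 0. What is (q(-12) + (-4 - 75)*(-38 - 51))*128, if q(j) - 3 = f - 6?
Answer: 899584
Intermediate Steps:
q(j) = -3 (q(j) = 3 + (0 - 6) = 3 - 6 = -3)
(q(-12) + (-4 - 75)*(-38 - 51))*128 = (-3 + (-4 - 75)*(-38 - 51))*128 = (-3 - 79*(-89))*128 = (-3 + 7031)*128 = 7028*128 = 899584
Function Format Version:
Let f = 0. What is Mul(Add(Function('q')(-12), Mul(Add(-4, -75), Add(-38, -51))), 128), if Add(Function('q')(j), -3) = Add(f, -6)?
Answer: 899584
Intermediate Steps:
Function('q')(j) = -3 (Function('q')(j) = Add(3, Add(0, -6)) = Add(3, -6) = -3)
Mul(Add(Function('q')(-12), Mul(Add(-4, -75), Add(-38, -51))), 128) = Mul(Add(-3, Mul(Add(-4, -75), Add(-38, -51))), 128) = Mul(Add(-3, Mul(-79, -89)), 128) = Mul(Add(-3, 7031), 128) = Mul(7028, 128) = 899584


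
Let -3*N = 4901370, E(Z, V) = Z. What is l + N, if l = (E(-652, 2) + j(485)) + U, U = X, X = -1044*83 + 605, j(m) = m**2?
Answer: -1485264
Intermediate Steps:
N = -1633790 (N = -1/3*4901370 = -1633790)
X = -86047 (X = -522*166 + 605 = -86652 + 605 = -86047)
U = -86047
l = 148526 (l = (-652 + 485**2) - 86047 = (-652 + 235225) - 86047 = 234573 - 86047 = 148526)
l + N = 148526 - 1633790 = -1485264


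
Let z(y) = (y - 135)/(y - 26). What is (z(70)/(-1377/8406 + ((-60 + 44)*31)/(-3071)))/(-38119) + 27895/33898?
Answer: 37803018091950/46898223522359 ≈ 0.80606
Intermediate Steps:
z(y) = (-135 + y)/(-26 + y)
(z(70)/(-1377/8406 + ((-60 + 44)*31)/(-3071)))/(-38119) + 27895/33898 = (((-135 + 70)/(-26 + 70))/(-1377/8406 + ((-60 + 44)*31)/(-3071)))/(-38119) + 27895/33898 = ((-65/44)/(-1377*1/8406 - 16*31*(-1/3071)))*(-1/38119) + 27895*(1/33898) = (((1/44)*(-65))/(-153/934 - 496*(-1/3071)))*(-1/38119) + 27895/33898 = -65/(44*(-153/934 + 496/3071))*(-1/38119) + 27895/33898 = -65/(44*(-6599/2868314))*(-1/38119) + 27895/33898 = -65/44*(-2868314/6599)*(-1/38119) + 27895/33898 = (93220205/145178)*(-1/38119) + 27895/33898 = -93220205/5534040182 + 27895/33898 = 37803018091950/46898223522359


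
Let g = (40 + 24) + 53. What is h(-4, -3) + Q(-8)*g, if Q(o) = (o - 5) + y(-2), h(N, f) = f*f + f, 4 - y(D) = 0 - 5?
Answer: -462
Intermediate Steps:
y(D) = 9 (y(D) = 4 - (0 - 5) = 4 - 1*(-5) = 4 + 5 = 9)
g = 117 (g = 64 + 53 = 117)
h(N, f) = f + f**2 (h(N, f) = f**2 + f = f + f**2)
Q(o) = 4 + o (Q(o) = (o - 5) + 9 = (-5 + o) + 9 = 4 + o)
h(-4, -3) + Q(-8)*g = -3*(1 - 3) + (4 - 8)*117 = -3*(-2) - 4*117 = 6 - 468 = -462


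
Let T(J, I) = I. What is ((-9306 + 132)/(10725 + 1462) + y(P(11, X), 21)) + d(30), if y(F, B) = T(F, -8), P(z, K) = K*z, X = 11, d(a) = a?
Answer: 258940/12187 ≈ 21.247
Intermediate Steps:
y(F, B) = -8
((-9306 + 132)/(10725 + 1462) + y(P(11, X), 21)) + d(30) = ((-9306 + 132)/(10725 + 1462) - 8) + 30 = (-9174/12187 - 8) + 30 = -106670/12187 + 30 = 258940/12187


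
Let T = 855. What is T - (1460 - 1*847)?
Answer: 242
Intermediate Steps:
T - (1460 - 1*847) = 855 - (1460 - 1*847) = 855 - (1460 - 847) = 855 - 1*613 = 855 - 613 = 242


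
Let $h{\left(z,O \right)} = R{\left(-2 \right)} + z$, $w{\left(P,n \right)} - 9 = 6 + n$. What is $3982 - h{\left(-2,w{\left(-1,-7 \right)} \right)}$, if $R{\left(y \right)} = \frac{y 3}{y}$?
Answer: $3981$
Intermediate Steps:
$R{\left(y \right)} = 3$ ($R{\left(y \right)} = \frac{3 y}{y} = 3$)
$w{\left(P,n \right)} = 15 + n$ ($w{\left(P,n \right)} = 9 + \left(6 + n\right) = 15 + n$)
$h{\left(z,O \right)} = 3 + z$
$3982 - h{\left(-2,w{\left(-1,-7 \right)} \right)} = 3982 - \left(3 - 2\right) = 3982 - 1 = 3981$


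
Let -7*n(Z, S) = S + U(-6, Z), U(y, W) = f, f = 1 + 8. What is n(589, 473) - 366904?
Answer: -2568810/7 ≈ -3.6697e+5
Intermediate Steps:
f = 9
U(y, W) = 9
n(Z, S) = -9/7 - S/7 (n(Z, S) = -(S + 9)/7 = -(9 + S)/7 = -9/7 - S/7)
n(589, 473) - 366904 = (-9/7 - ⅐*473) - 366904 = (-9/7 - 473/7) - 366904 = -482/7 - 366904 = -2568810/7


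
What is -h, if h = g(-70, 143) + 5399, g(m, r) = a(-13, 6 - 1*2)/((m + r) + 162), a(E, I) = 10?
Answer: -253755/47 ≈ -5399.0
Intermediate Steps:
g(m, r) = 10/(162 + m + r) (g(m, r) = 10/((m + r) + 162) = 10/(162 + m + r))
h = 253755/47 (h = 10/(162 - 70 + 143) + 5399 = 10/235 + 5399 = 10*(1/235) + 5399 = 2/47 + 5399 = 253755/47 ≈ 5399.0)
-h = -1*253755/47 = -253755/47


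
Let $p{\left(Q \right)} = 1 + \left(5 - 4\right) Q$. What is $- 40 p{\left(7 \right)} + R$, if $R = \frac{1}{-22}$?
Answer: $- \frac{7041}{22} \approx -320.05$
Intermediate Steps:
$R = - \frac{1}{22} \approx -0.045455$
$p{\left(Q \right)} = 1 + Q$ ($p{\left(Q \right)} = 1 + \left(5 - 4\right) Q = 1 + 1 Q = 1 + Q$)
$- 40 p{\left(7 \right)} + R = - 40 \left(1 + 7\right) - \frac{1}{22} = \left(-40\right) 8 - \frac{1}{22} = -320 - \frac{1}{22} = - \frac{7041}{22}$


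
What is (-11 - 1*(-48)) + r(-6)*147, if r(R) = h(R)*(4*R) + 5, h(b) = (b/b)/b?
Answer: 1360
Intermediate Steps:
h(b) = 1/b
r(R) = 9 (r(R) = (4*R)/R + 5 = 4 + 5 = 9)
(-11 - 1*(-48)) + r(-6)*147 = (-11 - 1*(-48)) + 9*147 = (-11 + 48) + 1323 = 37 + 1323 = 1360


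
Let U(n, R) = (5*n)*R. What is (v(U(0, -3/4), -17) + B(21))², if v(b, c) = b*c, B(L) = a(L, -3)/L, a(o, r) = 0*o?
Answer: 0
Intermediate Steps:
a(o, r) = 0
U(n, R) = 5*R*n
B(L) = 0 (B(L) = 0/L = 0)
(v(U(0, -3/4), -17) + B(21))² = ((5*(-3/4)*0)*(-17) + 0)² = ((5*(-3*¼)*0)*(-17) + 0)² = ((5*(-¾)*0)*(-17) + 0)² = (0*(-17) + 0)² = (0 + 0)² = 0² = 0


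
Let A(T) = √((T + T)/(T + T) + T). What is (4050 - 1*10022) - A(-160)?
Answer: -5972 - I*√159 ≈ -5972.0 - 12.61*I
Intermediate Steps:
A(T) = √(1 + T) (A(T) = √((2*T)/((2*T)) + T) = √((2*T)*(1/(2*T)) + T) = √(1 + T))
(4050 - 1*10022) - A(-160) = (4050 - 1*10022) - √(1 - 160) = (4050 - 10022) - √(-159) = -5972 - I*√159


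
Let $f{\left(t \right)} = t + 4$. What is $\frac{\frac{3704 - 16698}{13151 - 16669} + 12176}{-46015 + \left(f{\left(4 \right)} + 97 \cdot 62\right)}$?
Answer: $- \frac{21424081}{70347687} \approx -0.30455$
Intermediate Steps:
$f{\left(t \right)} = 4 + t$
$\frac{\frac{3704 - 16698}{13151 - 16669} + 12176}{-46015 + \left(f{\left(4 \right)} + 97 \cdot 62\right)} = \frac{\frac{3704 - 16698}{13151 - 16669} + 12176}{-46015 + \left(\left(4 + 4\right) + 97 \cdot 62\right)} = \frac{- \frac{12994}{-3518} + 12176}{-46015 + \left(8 + 6014\right)} = \frac{\left(-12994\right) \left(- \frac{1}{3518}\right) + 12176}{-46015 + 6022} = \frac{\frac{6497}{1759} + 12176}{-39993} = \frac{21424081}{1759} \left(- \frac{1}{39993}\right) = - \frac{21424081}{70347687}$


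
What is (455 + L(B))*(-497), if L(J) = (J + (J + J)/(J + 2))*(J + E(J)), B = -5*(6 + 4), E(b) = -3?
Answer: -17859695/12 ≈ -1.4883e+6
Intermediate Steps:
B = -50 (B = -5*10 = -50)
L(J) = (-3 + J)*(J + 2*J/(2 + J)) (L(J) = (J + (J + J)/(J + 2))*(J - 3) = (J + (2*J)/(2 + J))*(-3 + J) = (J + 2*J/(2 + J))*(-3 + J) = (-3 + J)*(J + 2*J/(2 + J)))
(455 + L(B))*(-497) = (455 - 50*(-12 - 50 + (-50)**2)/(2 - 50))*(-497) = (455 - 50*(-12 - 50 + 2500)/(-48))*(-497) = (455 - 50*(-1/48)*2438)*(-497) = (455 + 30475/12)*(-497) = (35935/12)*(-497) = -17859695/12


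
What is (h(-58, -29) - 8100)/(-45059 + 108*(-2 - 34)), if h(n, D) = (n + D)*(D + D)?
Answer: 3054/48947 ≈ 0.062394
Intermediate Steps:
h(n, D) = 2*D*(D + n) (h(n, D) = (D + n)*(2*D) = 2*D*(D + n))
(h(-58, -29) - 8100)/(-45059 + 108*(-2 - 34)) = (2*(-29)*(-29 - 58) - 8100)/(-45059 + 108*(-2 - 34)) = (2*(-29)*(-87) - 8100)/(-45059 + 108*(-36)) = (5046 - 8100)/(-45059 - 3888) = -3054/(-48947) = -3054*(-1/48947) = 3054/48947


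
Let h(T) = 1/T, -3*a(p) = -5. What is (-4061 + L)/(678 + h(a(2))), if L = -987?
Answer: -25240/3393 ≈ -7.4388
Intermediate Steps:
a(p) = 5/3 (a(p) = -⅓*(-5) = 5/3)
(-4061 + L)/(678 + h(a(2))) = (-4061 - 987)/(678 + 1/(5/3)) = -5048/(678 + ⅗) = -5048/3393/5 = -5048*5/3393 = -25240/3393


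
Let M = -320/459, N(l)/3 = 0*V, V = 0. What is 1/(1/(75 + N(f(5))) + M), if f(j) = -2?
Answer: -11475/7847 ≈ -1.4623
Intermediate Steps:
N(l) = 0 (N(l) = 3*(0*0) = 3*0 = 0)
M = -320/459 (M = -320*1/459 = -320/459 ≈ -0.69717)
1/(1/(75 + N(f(5))) + M) = 1/(1/(75 + 0) - 320/459) = 1/(1/75 - 320/459) = 1/(-7847/11475) = -11475/7847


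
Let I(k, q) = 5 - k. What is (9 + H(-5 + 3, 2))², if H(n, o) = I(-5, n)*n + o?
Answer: 81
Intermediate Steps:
H(n, o) = o + 10*n (H(n, o) = (5 - 1*(-5))*n + o = (5 + 5)*n + o = 10*n + o = o + 10*n)
(9 + H(-5 + 3, 2))² = (9 + (2 + 10*(-5 + 3)))² = (9 + (2 + 10*(-2)))² = (9 + (2 - 20))² = (9 - 18)² = (-9)² = 81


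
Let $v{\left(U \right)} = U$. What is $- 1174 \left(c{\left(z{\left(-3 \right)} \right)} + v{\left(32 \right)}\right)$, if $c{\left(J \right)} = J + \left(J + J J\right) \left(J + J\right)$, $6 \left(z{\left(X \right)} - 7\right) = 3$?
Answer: $- \frac{2338021}{2} \approx -1.169 \cdot 10^{6}$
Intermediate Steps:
$z{\left(X \right)} = \frac{15}{2}$ ($z{\left(X \right)} = 7 + \frac{1}{6} \cdot 3 = 7 + \frac{1}{2} = \frac{15}{2}$)
$c{\left(J \right)} = J + 2 J \left(J + J^{2}\right)$ ($c{\left(J \right)} = J + \left(J + J^{2}\right) 2 J = J + 2 J \left(J + J^{2}\right)$)
$- 1174 \left(c{\left(z{\left(-3 \right)} \right)} + v{\left(32 \right)}\right) = - 1174 \left(\frac{15 \left(1 + 2 \cdot \frac{15}{2} + 2 \left(\frac{15}{2}\right)^{2}\right)}{2} + 32\right) = - 1174 \left(\frac{15 \left(1 + 15 + 2 \cdot \frac{225}{4}\right)}{2} + 32\right) = - 1174 \left(\frac{15 \left(1 + 15 + \frac{225}{2}\right)}{2} + 32\right) = - 1174 \left(\frac{15}{2} \cdot \frac{257}{2} + 32\right) = - 1174 \left(\frac{3855}{4} + 32\right) = \left(-1174\right) \frac{3983}{4} = - \frac{2338021}{2}$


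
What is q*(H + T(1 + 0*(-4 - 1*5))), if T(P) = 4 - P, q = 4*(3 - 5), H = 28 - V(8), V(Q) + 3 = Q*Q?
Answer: 240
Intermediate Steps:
V(Q) = -3 + Q² (V(Q) = -3 + Q*Q = -3 + Q²)
H = -33 (H = 28 - (-3 + 8²) = 28 - (-3 + 64) = 28 - 1*61 = 28 - 61 = -33)
q = -8 (q = 4*(-2) = -8)
q*(H + T(1 + 0*(-4 - 1*5))) = -8*(-33 + (4 - (1 + 0*(-4 - 1*5)))) = -8*(-33 + (4 - (1 + 0*(-4 - 5)))) = -8*(-33 + (4 - (1 + 0*(-9)))) = -8*(-33 + (4 - (1 + 0))) = -8*(-33 + (4 - 1*1)) = -8*(-33 + (4 - 1)) = -8*(-33 + 3) = -8*(-30) = 240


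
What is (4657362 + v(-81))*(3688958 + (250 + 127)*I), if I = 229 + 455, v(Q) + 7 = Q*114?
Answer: 18345324813946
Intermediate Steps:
v(Q) = -7 + 114*Q (v(Q) = -7 + Q*114 = -7 + 114*Q)
I = 684
(4657362 + v(-81))*(3688958 + (250 + 127)*I) = (4657362 + (-7 + 114*(-81)))*(3688958 + (250 + 127)*684) = (4657362 + (-7 - 9234))*(3688958 + 377*684) = (4657362 - 9241)*(3688958 + 257868) = 4648121*3946826 = 18345324813946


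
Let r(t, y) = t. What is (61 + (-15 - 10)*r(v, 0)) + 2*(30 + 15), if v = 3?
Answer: 76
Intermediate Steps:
(61 + (-15 - 10)*r(v, 0)) + 2*(30 + 15) = (61 + (-15 - 10)*3) + 2*(30 + 15) = (61 - 25*3) + 2*45 = (61 - 75) + 90 = -14 + 90 = 76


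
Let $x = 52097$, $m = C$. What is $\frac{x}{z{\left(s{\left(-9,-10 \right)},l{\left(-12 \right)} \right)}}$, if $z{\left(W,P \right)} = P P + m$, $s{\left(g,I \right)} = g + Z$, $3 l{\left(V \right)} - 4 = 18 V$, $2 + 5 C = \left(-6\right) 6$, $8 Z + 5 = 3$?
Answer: $\frac{2344365}{224378} \approx 10.448$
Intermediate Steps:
$Z = - \frac{1}{4}$ ($Z = - \frac{5}{8} + \frac{1}{8} \cdot 3 = - \frac{5}{8} + \frac{3}{8} = - \frac{1}{4} \approx -0.25$)
$C = - \frac{38}{5}$ ($C = - \frac{2}{5} + \frac{\left(-6\right) 6}{5} = - \frac{2}{5} + \frac{1}{5} \left(-36\right) = - \frac{2}{5} - \frac{36}{5} = - \frac{38}{5} \approx -7.6$)
$m = - \frac{38}{5} \approx -7.6$
$l{\left(V \right)} = \frac{4}{3} + 6 V$ ($l{\left(V \right)} = \frac{4}{3} + \frac{18 V}{3} = \frac{4}{3} + 6 V$)
$s{\left(g,I \right)} = - \frac{1}{4} + g$ ($s{\left(g,I \right)} = g - \frac{1}{4} = - \frac{1}{4} + g$)
$z{\left(W,P \right)} = - \frac{38}{5} + P^{2}$ ($z{\left(W,P \right)} = P P - \frac{38}{5} = P^{2} - \frac{38}{5} = - \frac{38}{5} + P^{2}$)
$\frac{x}{z{\left(s{\left(-9,-10 \right)},l{\left(-12 \right)} \right)}} = \frac{52097}{- \frac{38}{5} + \left(\frac{4}{3} + 6 \left(-12\right)\right)^{2}} = \frac{52097}{- \frac{38}{5} + \left(\frac{4}{3} - 72\right)^{2}} = \frac{52097}{- \frac{38}{5} + \left(- \frac{212}{3}\right)^{2}} = \frac{52097}{- \frac{38}{5} + \frac{44944}{9}} = \frac{52097}{\frac{224378}{45}} = 52097 \cdot \frac{45}{224378} = \frac{2344365}{224378}$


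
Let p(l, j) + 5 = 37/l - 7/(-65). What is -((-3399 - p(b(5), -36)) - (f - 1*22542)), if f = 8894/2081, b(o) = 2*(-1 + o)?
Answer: -20710687539/1082120 ≈ -19139.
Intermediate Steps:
b(o) = -2 + 2*o
f = 8894/2081 (f = 8894*(1/2081) = 8894/2081 ≈ 4.2739)
p(l, j) = -318/65 + 37/l (p(l, j) = -5 + (37/l - 7/(-65)) = -5 + (37/l - 7*(-1/65)) = -5 + (37/l + 7/65) = -5 + (7/65 + 37/l) = -318/65 + 37/l)
-((-3399 - p(b(5), -36)) - (f - 1*22542)) = -((-3399 - (-318/65 + 37/(-2 + 2*5))) - (8894/2081 - 1*22542)) = -((-3399 - (-318/65 + 37/(-2 + 10))) - (8894/2081 - 22542)) = -((-3399 - (-318/65 + 37/8)) - 1*(-46901008/2081)) = -((-3399 - (-318/65 + 37*(1/8))) + 46901008/2081) = -((-3399 - (-318/65 + 37/8)) + 46901008/2081) = -((-3399 - 1*(-139/520)) + 46901008/2081) = -((-3399 + 139/520) + 46901008/2081) = -(-1767341/520 + 46901008/2081) = -1*20710687539/1082120 = -20710687539/1082120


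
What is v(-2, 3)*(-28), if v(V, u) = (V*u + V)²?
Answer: -1792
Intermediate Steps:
v(V, u) = (V + V*u)²
v(-2, 3)*(-28) = ((-2)²*(1 + 3)²)*(-28) = (4*4²)*(-28) = (4*16)*(-28) = 64*(-28) = -1792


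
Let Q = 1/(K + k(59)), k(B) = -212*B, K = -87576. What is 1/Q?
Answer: -100084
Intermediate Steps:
Q = -1/100084 (Q = 1/(-87576 - 212*59) = 1/(-87576 - 12508) = 1/(-100084) = -1/100084 ≈ -9.9916e-6)
1/Q = 1/(-1/100084) = -100084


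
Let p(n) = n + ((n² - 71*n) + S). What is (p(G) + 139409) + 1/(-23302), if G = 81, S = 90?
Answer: 3271367779/23302 ≈ 1.4039e+5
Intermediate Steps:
p(n) = 90 + n² - 70*n (p(n) = n + ((n² - 71*n) + 90) = n + (90 + n² - 71*n) = 90 + n² - 70*n)
(p(G) + 139409) + 1/(-23302) = ((90 + 81² - 70*81) + 139409) + 1/(-23302) = ((90 + 6561 - 5670) + 139409) - 1/23302 = (981 + 139409) - 1/23302 = 140390 - 1/23302 = 3271367779/23302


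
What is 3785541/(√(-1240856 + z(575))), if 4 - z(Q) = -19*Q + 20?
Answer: -3785541*I*√1229947/1229947 ≈ -3413.4*I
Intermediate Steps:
z(Q) = -16 + 19*Q (z(Q) = 4 - (-19*Q + 20) = 4 - (20 - 19*Q) = 4 + (-20 + 19*Q) = -16 + 19*Q)
3785541/(√(-1240856 + z(575))) = 3785541/(√(-1240856 + (-16 + 19*575))) = 3785541/(√(-1240856 + (-16 + 10925))) = 3785541/(√(-1240856 + 10909)) = 3785541/(√(-1229947)) = 3785541/((I*√1229947)) = 3785541*(-I*√1229947/1229947) = -3785541*I*√1229947/1229947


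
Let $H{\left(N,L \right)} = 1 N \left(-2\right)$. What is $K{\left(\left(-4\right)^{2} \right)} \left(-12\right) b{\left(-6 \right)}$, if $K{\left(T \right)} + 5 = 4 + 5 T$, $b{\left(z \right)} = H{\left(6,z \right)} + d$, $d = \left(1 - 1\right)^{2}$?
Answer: $11376$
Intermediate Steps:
$H{\left(N,L \right)} = - 2 N$ ($H{\left(N,L \right)} = N \left(-2\right) = - 2 N$)
$d = 0$ ($d = 0^{2} = 0$)
$b{\left(z \right)} = -12$ ($b{\left(z \right)} = \left(-2\right) 6 + 0 = -12 + 0 = -12$)
$K{\left(T \right)} = -1 + 5 T$ ($K{\left(T \right)} = -5 + \left(4 + 5 T\right) = -1 + 5 T$)
$K{\left(\left(-4\right)^{2} \right)} \left(-12\right) b{\left(-6 \right)} = \left(-1 + 5 \left(-4\right)^{2}\right) \left(-12\right) \left(-12\right) = \left(-1 + 5 \cdot 16\right) \left(-12\right) \left(-12\right) = \left(-1 + 80\right) \left(-12\right) \left(-12\right) = 79 \left(-12\right) \left(-12\right) = \left(-948\right) \left(-12\right) = 11376$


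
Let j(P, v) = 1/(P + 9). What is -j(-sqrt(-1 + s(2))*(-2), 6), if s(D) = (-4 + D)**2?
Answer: -3/23 + 2*sqrt(3)/69 ≈ -0.080230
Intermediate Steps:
j(P, v) = 1/(9 + P)
-j(-sqrt(-1 + s(2))*(-2), 6) = -1/(9 - sqrt(-1 + (-4 + 2)**2)*(-2)) = -1/(9 - sqrt(-1 + (-2)**2)*(-2)) = -1/(9 - sqrt(-1 + 4)*(-2)) = -1/(9 - sqrt(3)*(-2)) = -1/(9 + 2*sqrt(3))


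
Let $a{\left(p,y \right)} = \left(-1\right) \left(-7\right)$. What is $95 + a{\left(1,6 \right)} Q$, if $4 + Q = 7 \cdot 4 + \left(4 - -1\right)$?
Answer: $298$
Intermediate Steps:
$a{\left(p,y \right)} = 7$
$Q = 29$ ($Q = -4 + \left(7 \cdot 4 + \left(4 - -1\right)\right) = -4 + \left(28 + \left(4 + 1\right)\right) = -4 + \left(28 + 5\right) = -4 + 33 = 29$)
$95 + a{\left(1,6 \right)} Q = 95 + 7 \cdot 29 = 95 + 203 = 298$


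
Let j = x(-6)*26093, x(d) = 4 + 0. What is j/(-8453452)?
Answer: -26093/2113363 ≈ -0.012347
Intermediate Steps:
x(d) = 4
j = 104372 (j = 4*26093 = 104372)
j/(-8453452) = 104372/(-8453452) = 104372*(-1/8453452) = -26093/2113363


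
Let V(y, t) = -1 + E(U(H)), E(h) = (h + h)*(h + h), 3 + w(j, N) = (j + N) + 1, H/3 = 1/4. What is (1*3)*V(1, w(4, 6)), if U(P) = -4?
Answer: 189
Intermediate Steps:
H = 3/4 (H = 3*(1/4) = 3/4 ≈ 0.75000)
w(j, N) = -2 + N + j (w(j, N) = -3 + ((j + N) + 1) = -3 + ((N + j) + 1) = -3 + (1 + N + j) = -2 + N + j)
E(h) = 4*h**2 (E(h) = (2*h)*(2*h) = 4*h**2)
V(y, t) = 63 (V(y, t) = -1 + 4*(-4)**2 = -1 + 4*16 = -1 + 64 = 63)
(1*3)*V(1, w(4, 6)) = (1*3)*63 = 3*63 = 189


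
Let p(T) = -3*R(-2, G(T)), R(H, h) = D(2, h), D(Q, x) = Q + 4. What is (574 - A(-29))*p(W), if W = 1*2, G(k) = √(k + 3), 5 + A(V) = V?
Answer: -10944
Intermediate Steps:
A(V) = -5 + V
G(k) = √(3 + k)
D(Q, x) = 4 + Q
W = 2
R(H, h) = 6 (R(H, h) = 4 + 2 = 6)
p(T) = -18 (p(T) = -3*6 = -18)
(574 - A(-29))*p(W) = (574 - (-5 - 29))*(-18) = (574 - 1*(-34))*(-18) = (574 + 34)*(-18) = 608*(-18) = -10944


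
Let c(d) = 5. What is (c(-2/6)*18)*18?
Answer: 1620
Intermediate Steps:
(c(-2/6)*18)*18 = (5*18)*18 = 90*18 = 1620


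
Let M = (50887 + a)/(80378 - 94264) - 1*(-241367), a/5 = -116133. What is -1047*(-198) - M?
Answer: -236750412/6943 ≈ -34099.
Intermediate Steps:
a = -580665 (a = 5*(-116133) = -580665)
M = 1676075970/6943 (M = (50887 - 580665)/(80378 - 94264) - 1*(-241367) = -529778/(-13886) + 241367 = -529778*(-1/13886) + 241367 = 264889/6943 + 241367 = 1676075970/6943 ≈ 2.4141e+5)
-1047*(-198) - M = -1047*(-198) - 1*1676075970/6943 = 207306 - 1676075970/6943 = -236750412/6943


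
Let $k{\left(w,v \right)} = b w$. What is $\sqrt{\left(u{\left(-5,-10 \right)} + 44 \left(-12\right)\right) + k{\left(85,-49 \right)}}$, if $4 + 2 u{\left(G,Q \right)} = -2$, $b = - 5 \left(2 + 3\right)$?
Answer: $4 i \sqrt{166} \approx 51.536 i$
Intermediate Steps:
$b = -25$ ($b = \left(-5\right) 5 = -25$)
$u{\left(G,Q \right)} = -3$ ($u{\left(G,Q \right)} = -2 + \frac{1}{2} \left(-2\right) = -2 - 1 = -3$)
$k{\left(w,v \right)} = - 25 w$
$\sqrt{\left(u{\left(-5,-10 \right)} + 44 \left(-12\right)\right) + k{\left(85,-49 \right)}} = \sqrt{\left(-3 + 44 \left(-12\right)\right) - 2125} = \sqrt{\left(-3 - 528\right) - 2125} = \sqrt{-531 - 2125} = \sqrt{-2656} = 4 i \sqrt{166}$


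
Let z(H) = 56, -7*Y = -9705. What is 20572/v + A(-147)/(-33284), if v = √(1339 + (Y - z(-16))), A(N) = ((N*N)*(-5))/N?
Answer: -735/33284 + 10286*√130802/9343 ≈ 398.15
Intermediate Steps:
Y = 9705/7 (Y = -⅐*(-9705) = 9705/7 ≈ 1386.4)
A(N) = -5*N (A(N) = (N²*(-5))/N = (-5*N²)/N = -5*N)
v = √130802/7 (v = √(1339 + (9705/7 - 1*56)) = √(1339 + (9705/7 - 56)) = √(1339 + 9313/7) = √(18686/7) = √130802/7 ≈ 51.667)
20572/v + A(-147)/(-33284) = 20572/((√130802/7)) - 5*(-147)/(-33284) = 20572*(√130802/18686) + 735*(-1/33284) = 10286*√130802/9343 - 735/33284 = -735/33284 + 10286*√130802/9343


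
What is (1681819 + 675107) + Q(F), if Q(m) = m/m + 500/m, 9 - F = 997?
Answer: 582160844/247 ≈ 2.3569e+6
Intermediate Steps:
F = -988 (F = 9 - 1*997 = 9 - 997 = -988)
Q(m) = 1 + 500/m
(1681819 + 675107) + Q(F) = (1681819 + 675107) + (500 - 988)/(-988) = 2356926 - 1/988*(-488) = 2356926 + 122/247 = 582160844/247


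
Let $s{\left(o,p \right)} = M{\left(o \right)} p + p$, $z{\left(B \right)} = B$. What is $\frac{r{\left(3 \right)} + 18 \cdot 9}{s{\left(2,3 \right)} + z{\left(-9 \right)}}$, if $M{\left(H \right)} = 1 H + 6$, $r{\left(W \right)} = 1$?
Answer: $\frac{163}{18} \approx 9.0556$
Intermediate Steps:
$M{\left(H \right)} = 6 + H$ ($M{\left(H \right)} = H + 6 = 6 + H$)
$s{\left(o,p \right)} = p + p \left(6 + o\right)$ ($s{\left(o,p \right)} = \left(6 + o\right) p + p = p \left(6 + o\right) + p = p + p \left(6 + o\right)$)
$\frac{r{\left(3 \right)} + 18 \cdot 9}{s{\left(2,3 \right)} + z{\left(-9 \right)}} = \frac{1 + 18 \cdot 9}{3 \left(7 + 2\right) - 9} = \frac{1 + 162}{3 \cdot 9 - 9} = \frac{163}{27 - 9} = \frac{163}{18}$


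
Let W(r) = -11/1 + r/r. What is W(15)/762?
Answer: -5/381 ≈ -0.013123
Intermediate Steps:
W(r) = -10 (W(r) = -11*1 + 1 = -11 + 1 = -10)
W(15)/762 = -10/762 = -10*1/762 = -5/381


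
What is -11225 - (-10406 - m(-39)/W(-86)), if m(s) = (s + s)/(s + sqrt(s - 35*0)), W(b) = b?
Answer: -1408719/1720 - I*sqrt(39)/1720 ≈ -819.02 - 0.0036308*I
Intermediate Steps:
m(s) = 2*s/(s + sqrt(s)) (m(s) = (2*s)/(s + sqrt(s + 0)) = (2*s)/(s + sqrt(s)) = 2*s/(s + sqrt(s)))
-11225 - (-10406 - m(-39)/W(-86)) = -11225 - (-10406 - 2*(-39)/(-39 + sqrt(-39))/(-86)) = -11225 - (-10406 - 2*(-39)/(-39 + I*sqrt(39))*(-1)/86) = -11225 - (-10406 - (-78/(-39 + I*sqrt(39)))*(-1)/86) = -11225 - (-10406 - 39/(43*(-39 + I*sqrt(39)))) = -11225 + (10406 + 39/(43*(-39 + I*sqrt(39)))) = -819 + 39/(43*(-39 + I*sqrt(39)))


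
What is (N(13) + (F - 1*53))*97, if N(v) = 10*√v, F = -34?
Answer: -8439 + 970*√13 ≈ -4941.6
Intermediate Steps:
(N(13) + (F - 1*53))*97 = (10*√13 + (-34 - 1*53))*97 = (10*√13 + (-34 - 53))*97 = (10*√13 - 87)*97 = (-87 + 10*√13)*97 = -8439 + 970*√13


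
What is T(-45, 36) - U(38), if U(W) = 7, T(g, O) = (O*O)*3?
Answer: 3881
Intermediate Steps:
T(g, O) = 3*O² (T(g, O) = O²*3 = 3*O²)
T(-45, 36) - U(38) = 3*36² - 1*7 = 3*1296 - 7 = 3888 - 7 = 3881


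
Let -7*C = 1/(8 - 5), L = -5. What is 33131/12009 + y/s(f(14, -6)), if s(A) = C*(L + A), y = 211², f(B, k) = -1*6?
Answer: 11228070910/132099 ≈ 84997.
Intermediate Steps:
f(B, k) = -6
C = -1/21 (C = -1/(7*(8 - 5)) = -⅐/3 = -⅐*⅓ = -1/21 ≈ -0.047619)
y = 44521
s(A) = 5/21 - A/21 (s(A) = -(-5 + A)/21 = 5/21 - A/21)
33131/12009 + y/s(f(14, -6)) = 33131/12009 + 44521/(5/21 - 1/21*(-6)) = 33131*(1/12009) + 44521/(5/21 + 2/7) = 33131/12009 + 44521/(11/21) = 33131/12009 + 44521*(21/11) = 33131/12009 + 934941/11 = 11228070910/132099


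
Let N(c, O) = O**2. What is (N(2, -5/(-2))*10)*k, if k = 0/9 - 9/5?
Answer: -225/2 ≈ -112.50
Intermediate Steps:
k = -9/5 (k = 0*(1/9) - 9*1/5 = 0 - 9/5 = -9/5 ≈ -1.8000)
(N(2, -5/(-2))*10)*k = ((-5/(-2))**2*10)*(-9/5) = ((-5*(-1/2))**2*10)*(-9/5) = ((5/2)**2*10)*(-9/5) = ((25/4)*10)*(-9/5) = (125/2)*(-9/5) = -225/2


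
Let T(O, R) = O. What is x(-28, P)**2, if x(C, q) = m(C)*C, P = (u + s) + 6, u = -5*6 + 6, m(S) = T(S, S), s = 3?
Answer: 614656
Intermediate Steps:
m(S) = S
u = -24 (u = -30 + 6 = -24)
P = -15 (P = (-24 + 3) + 6 = -21 + 6 = -15)
x(C, q) = C**2 (x(C, q) = C*C = C**2)
x(-28, P)**2 = ((-28)**2)**2 = 784**2 = 614656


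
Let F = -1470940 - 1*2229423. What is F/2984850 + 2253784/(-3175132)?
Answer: -4619087036329/2369323187550 ≈ -1.9495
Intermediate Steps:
F = -3700363 (F = -1470940 - 2229423 = -3700363)
F/2984850 + 2253784/(-3175132) = -3700363/2984850 + 2253784/(-3175132) = -3700363*1/2984850 + 2253784*(-1/3175132) = -3700363/2984850 - 563446/793783 = -4619087036329/2369323187550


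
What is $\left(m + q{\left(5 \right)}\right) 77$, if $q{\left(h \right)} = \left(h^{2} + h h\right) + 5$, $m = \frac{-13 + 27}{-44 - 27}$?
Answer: $\frac{299607}{71} \approx 4219.8$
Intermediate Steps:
$m = - \frac{14}{71}$ ($m = \frac{14}{-71} = 14 \left(- \frac{1}{71}\right) = - \frac{14}{71} \approx -0.19718$)
$q{\left(h \right)} = 5 + 2 h^{2}$ ($q{\left(h \right)} = \left(h^{2} + h^{2}\right) + 5 = 2 h^{2} + 5 = 5 + 2 h^{2}$)
$\left(m + q{\left(5 \right)}\right) 77 = \left(- \frac{14}{71} + \left(5 + 2 \cdot 5^{2}\right)\right) 77 = \left(- \frac{14}{71} + \left(5 + 2 \cdot 25\right)\right) 77 = \left(- \frac{14}{71} + \left(5 + 50\right)\right) 77 = \left(- \frac{14}{71} + 55\right) 77 = \frac{3891}{71} \cdot 77 = \frac{299607}{71}$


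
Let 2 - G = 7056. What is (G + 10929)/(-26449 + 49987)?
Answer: 3875/23538 ≈ 0.16463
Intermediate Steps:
G = -7054 (G = 2 - 1*7056 = 2 - 7056 = -7054)
(G + 10929)/(-26449 + 49987) = (-7054 + 10929)/(-26449 + 49987) = 3875/23538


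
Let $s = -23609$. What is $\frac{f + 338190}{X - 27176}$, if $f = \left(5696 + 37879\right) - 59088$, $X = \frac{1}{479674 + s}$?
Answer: $- \frac{49053895335}{4131340813} \approx -11.874$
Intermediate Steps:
$X = \frac{1}{456065}$ ($X = \frac{1}{479674 - 23609} = \frac{1}{456065} \approx 2.1927 \cdot 10^{-6}$)
$f = -15513$ ($f = 43575 - 59088 = -15513$)
$\frac{f + 338190}{X - 27176} = \frac{-15513 + 338190}{\frac{1}{456065} - 27176} = \frac{322677}{- \frac{12394022439}{456065}} = 322677 \left(- \frac{456065}{12394022439}\right) = - \frac{49053895335}{4131340813}$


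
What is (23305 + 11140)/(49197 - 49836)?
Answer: -34445/639 ≈ -53.905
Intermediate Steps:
(23305 + 11140)/(49197 - 49836) = 34445/(-639) = 34445*(-1/639) = -34445/639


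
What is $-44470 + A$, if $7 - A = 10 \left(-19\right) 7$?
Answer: $-43133$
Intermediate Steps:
$A = 1337$ ($A = 7 - 10 \left(-19\right) 7 = 7 - \left(-190\right) 7 = 7 - -1330 = 7 + 1330 = 1337$)
$-44470 + A = -44470 + 1337 = -43133$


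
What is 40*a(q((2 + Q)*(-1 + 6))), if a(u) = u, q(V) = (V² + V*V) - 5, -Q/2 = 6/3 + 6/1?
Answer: 391800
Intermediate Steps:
Q = -16 (Q = -2*(6/3 + 6/1) = -2*(6*(⅓) + 6*1) = -2*(2 + 6) = -2*8 = -16)
q(V) = -5 + 2*V² (q(V) = (V² + V²) - 5 = 2*V² - 5 = -5 + 2*V²)
40*a(q((2 + Q)*(-1 + 6))) = 40*(-5 + 2*((2 - 16)*(-1 + 6))²) = 40*(-5 + 2*(-14*5)²) = 40*(-5 + 2*(-70)²) = 40*(-5 + 2*4900) = 40*(-5 + 9800) = 40*9795 = 391800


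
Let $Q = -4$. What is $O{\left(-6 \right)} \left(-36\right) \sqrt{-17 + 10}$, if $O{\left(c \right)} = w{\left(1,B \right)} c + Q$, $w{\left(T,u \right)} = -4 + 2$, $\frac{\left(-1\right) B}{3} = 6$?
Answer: $- 288 i \sqrt{7} \approx - 761.98 i$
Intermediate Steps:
$B = -18$ ($B = \left(-3\right) 6 = -18$)
$w{\left(T,u \right)} = -2$
$O{\left(c \right)} = -4 - 2 c$ ($O{\left(c \right)} = - 2 c - 4 = -4 - 2 c$)
$O{\left(-6 \right)} \left(-36\right) \sqrt{-17 + 10} = \left(-4 - -12\right) \left(-36\right) \sqrt{-17 + 10} = \left(-4 + 12\right) \left(-36\right) \sqrt{-7} = 8 \left(-36\right) i \sqrt{7} = - 288 i \sqrt{7}$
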